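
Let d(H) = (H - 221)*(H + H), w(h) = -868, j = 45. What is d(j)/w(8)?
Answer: 3960/217 ≈ 18.249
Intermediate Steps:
d(H) = 2*H*(-221 + H) (d(H) = (-221 + H)*(2*H) = 2*H*(-221 + H))
d(j)/w(8) = (2*45*(-221 + 45))/(-868) = (2*45*(-176))*(-1/868) = -15840*(-1/868) = 3960/217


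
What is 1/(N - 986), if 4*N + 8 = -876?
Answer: -1/1207 ≈ -0.00082850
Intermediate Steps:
N = -221 (N = -2 + (¼)*(-876) = -2 - 219 = -221)
1/(N - 986) = 1/(-221 - 986) = 1/(-1207) = -1/1207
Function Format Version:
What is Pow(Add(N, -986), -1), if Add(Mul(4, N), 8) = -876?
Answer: Rational(-1, 1207) ≈ -0.00082850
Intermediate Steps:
N = -221 (N = Add(-2, Mul(Rational(1, 4), -876)) = Add(-2, -219) = -221)
Pow(Add(N, -986), -1) = Pow(Add(-221, -986), -1) = Pow(-1207, -1) = Rational(-1, 1207)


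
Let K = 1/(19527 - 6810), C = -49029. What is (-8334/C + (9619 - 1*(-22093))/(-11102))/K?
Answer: -3099310047810/90719993 ≈ -34164.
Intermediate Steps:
K = 1/12717 ≈ 7.8635e-5
(-8334/C + (9619 - 1*(-22093))/(-11102))/K = (-8334/(-49029) + (9619 - 1*(-22093))/(-11102))/(1/12717) = (-8334*(-1/49029) + (9619 + 22093)*(-1/11102))*12717 = (2778/16343 + 31712*(-1/11102))*12717 = (2778/16343 - 15856/5551)*12717 = -243713930/90719993*12717 = -3099310047810/90719993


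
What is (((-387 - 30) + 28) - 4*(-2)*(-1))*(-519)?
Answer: 206043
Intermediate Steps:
(((-387 - 30) + 28) - 4*(-2)*(-1))*(-519) = ((-417 + 28) + 8*(-1))*(-519) = (-389 - 8)*(-519) = -397*(-519) = 206043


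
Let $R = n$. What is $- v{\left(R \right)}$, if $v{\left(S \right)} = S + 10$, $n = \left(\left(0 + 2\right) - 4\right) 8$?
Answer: $6$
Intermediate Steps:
$n = -16$ ($n = \left(2 - 4\right) 8 = \left(-2\right) 8 = -16$)
$R = -16$
$v{\left(S \right)} = 10 + S$
$- v{\left(R \right)} = - (10 - 16) = \left(-1\right) \left(-6\right) = 6$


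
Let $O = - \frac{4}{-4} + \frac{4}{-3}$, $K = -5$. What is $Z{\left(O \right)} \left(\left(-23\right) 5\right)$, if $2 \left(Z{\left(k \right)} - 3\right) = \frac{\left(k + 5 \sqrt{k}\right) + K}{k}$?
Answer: $-1265 + \frac{575 i \sqrt{3}}{2} \approx -1265.0 + 497.96 i$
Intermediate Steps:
$O = - \frac{1}{3}$ ($O = \left(-4\right) \left(- \frac{1}{4}\right) + 4 \left(- \frac{1}{3}\right) = 1 - \frac{4}{3} = - \frac{1}{3} \approx -0.33333$)
$Z{\left(k \right)} = 3 + \frac{-5 + k + 5 \sqrt{k}}{2 k}$ ($Z{\left(k \right)} = 3 + \frac{\left(\left(k + 5 \sqrt{k}\right) - 5\right) \frac{1}{k}}{2} = 3 + \frac{\left(-5 + k + 5 \sqrt{k}\right) \frac{1}{k}}{2} = 3 + \frac{\frac{1}{k} \left(-5 + k + 5 \sqrt{k}\right)}{2} = 3 + \frac{-5 + k + 5 \sqrt{k}}{2 k}$)
$Z{\left(O \right)} \left(\left(-23\right) 5\right) = \left(\frac{7}{2} - \frac{5}{2 \left(- \frac{1}{3}\right)} + \frac{5}{2 \frac{i \sqrt{3}}{3}}\right) \left(\left(-23\right) 5\right) = \left(\frac{7}{2} - - \frac{15}{2} + \frac{5 \left(- i \sqrt{3}\right)}{2}\right) \left(-115\right) = \left(\frac{7}{2} + \frac{15}{2} - \frac{5 i \sqrt{3}}{2}\right) \left(-115\right) = \left(11 - \frac{5 i \sqrt{3}}{2}\right) \left(-115\right) = -1265 + \frac{575 i \sqrt{3}}{2}$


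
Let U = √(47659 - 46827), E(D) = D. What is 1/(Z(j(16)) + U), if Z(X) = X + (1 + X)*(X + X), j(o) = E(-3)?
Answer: -9/751 + 8*√13/751 ≈ 0.026424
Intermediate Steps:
j(o) = -3
U = 8*√13 (U = √832 = 8*√13 ≈ 28.844)
Z(X) = X + 2*X*(1 + X) (Z(X) = X + (1 + X)*(2*X) = X + 2*X*(1 + X))
1/(Z(j(16)) + U) = 1/(-3*(3 + 2*(-3)) + 8*√13) = 1/(-3*(3 - 6) + 8*√13) = 1/(-3*(-3) + 8*√13) = 1/(9 + 8*√13)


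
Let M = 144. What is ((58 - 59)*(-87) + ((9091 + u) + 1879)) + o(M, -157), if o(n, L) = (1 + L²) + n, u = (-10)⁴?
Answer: 45851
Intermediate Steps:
u = 10000
o(n, L) = 1 + n + L²
((58 - 59)*(-87) + ((9091 + u) + 1879)) + o(M, -157) = ((58 - 59)*(-87) + ((9091 + 10000) + 1879)) + (1 + 144 + (-157)²) = (-1*(-87) + (19091 + 1879)) + (1 + 144 + 24649) = (87 + 20970) + 24794 = 21057 + 24794 = 45851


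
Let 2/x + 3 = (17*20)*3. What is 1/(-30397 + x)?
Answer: -1017/30913747 ≈ -3.2898e-5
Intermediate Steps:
x = 2/1017 (x = 2/(-3 + (17*20)*3) = 2/(-3 + 340*3) = 2/(-3 + 1020) = 2/1017 ≈ 0.0019666)
1/(-30397 + x) = 1/(-30397 + 2/1017) = 1/(-30913747/1017) = -1017/30913747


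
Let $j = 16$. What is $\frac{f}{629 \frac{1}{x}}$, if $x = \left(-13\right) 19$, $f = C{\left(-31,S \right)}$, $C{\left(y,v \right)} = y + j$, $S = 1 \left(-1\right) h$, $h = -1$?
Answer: $\frac{3705}{629} \approx 5.8903$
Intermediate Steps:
$S = 1$ ($S = 1 \left(-1\right) \left(-1\right) = \left(-1\right) \left(-1\right) = 1$)
$C{\left(y,v \right)} = 16 + y$ ($C{\left(y,v \right)} = y + 16 = 16 + y$)
$f = -15$ ($f = 16 - 31 = -15$)
$x = -247$
$\frac{f}{629 \frac{1}{x}} = - \frac{15}{629 \frac{1}{-247}} = - \frac{15}{629 \left(- \frac{1}{247}\right)} = - \frac{15}{- \frac{629}{247}} = \left(-15\right) \left(- \frac{247}{629}\right) = \frac{3705}{629}$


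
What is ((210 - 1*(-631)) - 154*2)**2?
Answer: 284089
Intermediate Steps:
((210 - 1*(-631)) - 154*2)**2 = ((210 + 631) - 308)**2 = (841 - 308)**2 = 533**2 = 284089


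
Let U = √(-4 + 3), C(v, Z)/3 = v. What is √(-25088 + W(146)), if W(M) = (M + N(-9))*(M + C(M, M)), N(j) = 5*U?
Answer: 2*√(15044 + 730*I) ≈ 245.38 + 5.95*I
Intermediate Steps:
C(v, Z) = 3*v
U = I (U = √(-1) = I ≈ 1.0*I)
N(j) = 5*I
W(M) = 4*M*(M + 5*I) (W(M) = (M + 5*I)*(M + 3*M) = (M + 5*I)*(4*M) = 4*M*(M + 5*I))
√(-25088 + W(146)) = √(-25088 + 4*146*(146 + 5*I)) = √(-25088 + (85264 + 2920*I)) = √(60176 + 2920*I)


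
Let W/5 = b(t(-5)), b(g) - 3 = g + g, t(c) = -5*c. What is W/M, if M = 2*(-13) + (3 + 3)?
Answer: -53/4 ≈ -13.250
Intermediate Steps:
b(g) = 3 + 2*g (b(g) = 3 + (g + g) = 3 + 2*g)
W = 265 (W = 5*(3 + 2*(-5*(-5))) = 5*(3 + 2*25) = 5*(3 + 50) = 5*53 = 265)
M = -20 (M = -26 + 6 = -20)
W/M = 265/(-20) = 265*(-1/20) = -53/4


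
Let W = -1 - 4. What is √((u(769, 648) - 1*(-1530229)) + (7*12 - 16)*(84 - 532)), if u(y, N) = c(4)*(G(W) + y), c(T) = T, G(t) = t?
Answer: √1502821 ≈ 1225.9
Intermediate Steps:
W = -5
u(y, N) = -20 + 4*y (u(y, N) = 4*(-5 + y) = -20 + 4*y)
√((u(769, 648) - 1*(-1530229)) + (7*12 - 16)*(84 - 532)) = √(((-20 + 4*769) - 1*(-1530229)) + (7*12 - 16)*(84 - 532)) = √(((-20 + 3076) + 1530229) + (84 - 16)*(-448)) = √((3056 + 1530229) + 68*(-448)) = √(1533285 - 30464) = √1502821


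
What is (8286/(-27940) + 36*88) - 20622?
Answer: -243836523/13970 ≈ -17454.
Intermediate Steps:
(8286/(-27940) + 36*88) - 20622 = (8286*(-1/27940) + 3168) - 20622 = (-4143/13970 + 3168) - 20622 = 44252817/13970 - 20622 = -243836523/13970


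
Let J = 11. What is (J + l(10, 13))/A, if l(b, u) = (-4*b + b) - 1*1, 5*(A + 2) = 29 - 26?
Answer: 100/7 ≈ 14.286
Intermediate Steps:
A = -7/5 (A = -2 + (29 - 26)/5 = -2 + (⅕)*3 = -2 + ⅗ = -7/5 ≈ -1.4000)
l(b, u) = -1 - 3*b (l(b, u) = -3*b - 1 = -1 - 3*b)
(J + l(10, 13))/A = (11 + (-1 - 3*10))/(-7/5) = -5*(11 + (-1 - 30))/7 = -5*(11 - 31)/7 = -5/7*(-20) = 100/7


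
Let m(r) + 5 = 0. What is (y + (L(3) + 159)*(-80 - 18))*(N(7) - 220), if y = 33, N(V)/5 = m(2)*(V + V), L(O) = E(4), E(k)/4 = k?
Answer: 9756690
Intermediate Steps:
E(k) = 4*k
L(O) = 16 (L(O) = 4*4 = 16)
m(r) = -5 (m(r) = -5 + 0 = -5)
N(V) = -50*V (N(V) = 5*(-5*(V + V)) = 5*(-10*V) = -50*V)
(y + (L(3) + 159)*(-80 - 18))*(N(7) - 220) = (33 + (16 + 159)*(-80 - 18))*(-50*7 - 220) = (33 + 175*(-98))*(-350 - 220) = (33 - 17150)*(-570) = -17117*(-570) = 9756690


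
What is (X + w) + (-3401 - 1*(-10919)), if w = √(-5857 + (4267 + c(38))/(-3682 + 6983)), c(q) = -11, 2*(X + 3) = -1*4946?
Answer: 5042 + I*√63807343001/3301 ≈ 5042.0 + 76.523*I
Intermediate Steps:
X = -2476 (X = -3 + (-1*4946)/2 = -3 + (½)*(-4946) = -3 - 2473 = -2476)
w = I*√63807343001/3301 (w = √(-5857 + (4267 - 11)/(-3682 + 6983)) = √(-5857 + 4256/3301) = √(-19329701/3301) = I*√63807343001/3301 ≈ 76.523*I)
(X + w) + (-3401 - 1*(-10919)) = (-2476 + I*√63807343001/3301) + (-3401 - 1*(-10919)) = (-2476 + I*√63807343001/3301) + (-3401 + 10919) = (-2476 + I*√63807343001/3301) + 7518 = 5042 + I*√63807343001/3301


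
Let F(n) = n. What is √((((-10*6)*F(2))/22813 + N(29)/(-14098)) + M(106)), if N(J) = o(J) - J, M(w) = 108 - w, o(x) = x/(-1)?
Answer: 3*√117209357286847/22972691 ≈ 1.4138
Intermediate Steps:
o(x) = -x (o(x) = x*(-1) = -x)
N(J) = -2*J (N(J) = -J - J = -2*J)
√((((-10*6)*F(2))/22813 + N(29)/(-14098)) + M(106)) = √(((-10*6*2)/22813 - 2*29/(-14098)) + (108 - 1*106)) = √((-60*2*(1/22813) - 58*(-1/14098)) + (108 - 106)) = √((-120*1/22813 + 29/7049) + 2) = √((-120/22813 + 29/7049) + 2) = √(-26329/22972691 + 2) = √(45919053/22972691) = 3*√117209357286847/22972691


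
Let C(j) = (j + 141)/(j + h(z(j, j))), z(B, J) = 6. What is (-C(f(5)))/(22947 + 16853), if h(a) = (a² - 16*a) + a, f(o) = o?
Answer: 73/975100 ≈ 7.4864e-5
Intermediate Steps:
h(a) = a² - 15*a
C(j) = (141 + j)/(-54 + j) (C(j) = (j + 141)/(j + 6*(-15 + 6)) = (141 + j)/(j + 6*(-9)) = (141 + j)/(j - 54) = (141 + j)/(-54 + j))
(-C(f(5)))/(22947 + 16853) = (-(141 + 5)/(-54 + 5))/(22947 + 16853) = -146/(-49)/39800 = -(-1)*146/49*(1/39800) = -1*(-146/49)*(1/39800) = (146/49)*(1/39800) = 73/975100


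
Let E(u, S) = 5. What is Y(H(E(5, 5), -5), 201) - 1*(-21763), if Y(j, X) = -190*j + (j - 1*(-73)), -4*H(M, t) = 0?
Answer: 21836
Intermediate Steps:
H(M, t) = 0 (H(M, t) = -1/4*0 = 0)
Y(j, X) = 73 - 189*j (Y(j, X) = -190*j + (j + 73) = -190*j + (73 + j) = 73 - 189*j)
Y(H(E(5, 5), -5), 201) - 1*(-21763) = (73 - 189*0) - 1*(-21763) = (73 + 0) + 21763 = 73 + 21763 = 21836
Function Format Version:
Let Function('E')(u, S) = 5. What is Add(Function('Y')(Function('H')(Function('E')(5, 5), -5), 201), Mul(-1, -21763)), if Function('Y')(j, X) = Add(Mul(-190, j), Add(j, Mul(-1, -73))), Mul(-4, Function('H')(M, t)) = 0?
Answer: 21836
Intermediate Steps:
Function('H')(M, t) = 0 (Function('H')(M, t) = Mul(Rational(-1, 4), 0) = 0)
Function('Y')(j, X) = Add(73, Mul(-189, j)) (Function('Y')(j, X) = Add(Mul(-190, j), Add(j, 73)) = Add(Mul(-190, j), Add(73, j)) = Add(73, Mul(-189, j)))
Add(Function('Y')(Function('H')(Function('E')(5, 5), -5), 201), Mul(-1, -21763)) = Add(Add(73, Mul(-189, 0)), Mul(-1, -21763)) = Add(Add(73, 0), 21763) = Add(73, 21763) = 21836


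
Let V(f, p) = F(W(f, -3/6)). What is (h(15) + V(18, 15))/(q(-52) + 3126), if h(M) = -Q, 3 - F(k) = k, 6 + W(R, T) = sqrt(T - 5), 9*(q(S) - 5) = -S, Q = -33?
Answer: 54/4033 - 9*I*sqrt(22)/56462 ≈ 0.01339 - 0.00074765*I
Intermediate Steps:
q(S) = 5 - S/9 (q(S) = 5 + (-S)/9 = 5 - S/9)
W(R, T) = -6 + sqrt(-5 + T) (W(R, T) = -6 + sqrt(T - 5) = -6 + sqrt(-5 + T))
F(k) = 3 - k
h(M) = 33 (h(M) = -1*(-33) = 33)
V(f, p) = 9 - I*sqrt(22)/2 (V(f, p) = 3 - (-6 + sqrt(-5 - 3/6)) = 3 - (-6 + sqrt(-5 - 3*1/6)) = 3 - (-6 + sqrt(-5 - 1/2)) = 3 - (-6 + sqrt(-11/2)) = 3 - (-6 + I*sqrt(22)/2) = 3 + (6 - I*sqrt(22)/2) = 9 - I*sqrt(22)/2)
(h(15) + V(18, 15))/(q(-52) + 3126) = (33 + (9 - I*sqrt(22)/2))/((5 - 1/9*(-52)) + 3126) = (42 - I*sqrt(22)/2)/((5 + 52/9) + 3126) = (42 - I*sqrt(22)/2)/(97/9 + 3126) = (42 - I*sqrt(22)/2)/(28231/9) = (42 - I*sqrt(22)/2)*(9/28231) = 54/4033 - 9*I*sqrt(22)/56462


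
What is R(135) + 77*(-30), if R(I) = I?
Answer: -2175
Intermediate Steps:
R(135) + 77*(-30) = 135 + 77*(-30) = 135 - 2310 = -2175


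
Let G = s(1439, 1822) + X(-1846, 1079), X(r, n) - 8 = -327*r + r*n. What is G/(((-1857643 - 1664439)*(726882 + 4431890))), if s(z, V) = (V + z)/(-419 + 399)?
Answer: 27766941/363392360066080 ≈ 7.6410e-8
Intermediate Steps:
s(z, V) = -V/20 - z/20 (s(z, V) = (V + z)/(-20) = (V + z)*(-1/20) = -V/20 - z/20)
X(r, n) = 8 - 327*r + n*r (X(r, n) = 8 + (-327*r + r*n) = 8 + (-327*r + n*r) = 8 - 327*r + n*r)
G = -27766941/20 (G = (-1/20*1822 - 1/20*1439) + (8 - 327*(-1846) + 1079*(-1846)) = (-911/10 - 1439/20) + (8 + 603642 - 1991834) = -3261/20 - 1388184 = -27766941/20 ≈ -1.3883e+6)
G/(((-1857643 - 1664439)*(726882 + 4431890))) = -27766941*1/((-1857643 - 1664439)*(726882 + 4431890))/20 = -27766941/(20*((-3522082*5158772))) = -27766941/20/(-18169618003304) = -27766941/20*(-1/18169618003304) = 27766941/363392360066080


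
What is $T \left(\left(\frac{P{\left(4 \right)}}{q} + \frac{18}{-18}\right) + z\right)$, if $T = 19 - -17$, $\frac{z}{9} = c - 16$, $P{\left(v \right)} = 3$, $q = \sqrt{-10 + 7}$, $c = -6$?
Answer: $-7164 - 36 i \sqrt{3} \approx -7164.0 - 62.354 i$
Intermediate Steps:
$q = i \sqrt{3}$ ($q = \sqrt{-3} = i \sqrt{3} \approx 1.732 i$)
$z = -198$ ($z = 9 \left(-6 - 16\right) = 9 \left(-22\right) = -198$)
$T = 36$ ($T = 19 + 17 = 36$)
$T \left(\left(\frac{P{\left(4 \right)}}{q} + \frac{18}{-18}\right) + z\right) = 36 \left(\left(\frac{3}{i \sqrt{3}} + \frac{18}{-18}\right) - 198\right) = 36 \left(\left(3 \left(- \frac{i \sqrt{3}}{3}\right) + 18 \left(- \frac{1}{18}\right)\right) - 198\right) = 36 \left(\left(- i \sqrt{3} - 1\right) - 198\right) = 36 \left(\left(-1 - i \sqrt{3}\right) - 198\right) = 36 \left(-199 - i \sqrt{3}\right) = -7164 - 36 i \sqrt{3}$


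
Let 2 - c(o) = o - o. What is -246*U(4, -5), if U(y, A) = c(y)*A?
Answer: 2460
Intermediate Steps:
c(o) = 2 (c(o) = 2 - (o - o) = 2 - 1*0 = 2 + 0 = 2)
U(y, A) = 2*A
-246*U(4, -5) = -492*(-5) = -246*(-10) = 2460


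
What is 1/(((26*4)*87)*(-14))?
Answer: -1/126672 ≈ -7.8944e-6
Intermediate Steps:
1/(((26*4)*87)*(-14)) = 1/((104*87)*(-14)) = 1/(9048*(-14)) = 1/(-126672) = -1/126672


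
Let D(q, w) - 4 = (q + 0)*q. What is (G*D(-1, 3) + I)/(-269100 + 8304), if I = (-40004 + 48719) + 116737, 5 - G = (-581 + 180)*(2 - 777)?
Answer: 714199/130398 ≈ 5.4771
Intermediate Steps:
G = -310770 (G = 5 - (-581 + 180)*(2 - 777) = 5 - (-401)*(-775) = 5 - 1*310775 = 5 - 310775 = -310770)
I = 125452 (I = 8715 + 116737 = 125452)
D(q, w) = 4 + q² (D(q, w) = 4 + (q + 0)*q = 4 + q*q = 4 + q²)
(G*D(-1, 3) + I)/(-269100 + 8304) = (-310770*(4 + (-1)²) + 125452)/(-269100 + 8304) = (-310770*(4 + 1) + 125452)/(-260796) = (-310770*5 + 125452)*(-1/260796) = (-1553850 + 125452)*(-1/260796) = -1428398*(-1/260796) = 714199/130398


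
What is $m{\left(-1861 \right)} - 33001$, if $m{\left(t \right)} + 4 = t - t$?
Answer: $-33005$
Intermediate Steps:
$m{\left(t \right)} = -4$ ($m{\left(t \right)} = -4 + \left(t - t\right) = -4 + 0 = -4$)
$m{\left(-1861 \right)} - 33001 = -4 - 33001 = -33005$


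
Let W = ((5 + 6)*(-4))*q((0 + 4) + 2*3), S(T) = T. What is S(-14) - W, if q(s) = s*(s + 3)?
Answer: 5706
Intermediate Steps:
q(s) = s*(3 + s)
W = -5720 (W = ((5 + 6)*(-4))*(((0 + 4) + 2*3)*(3 + ((0 + 4) + 2*3))) = (11*(-4))*((4 + 6)*(3 + (4 + 6))) = -440*(3 + 10) = -440*13 = -44*130 = -5720)
S(-14) - W = -14 - 1*(-5720) = -14 + 5720 = 5706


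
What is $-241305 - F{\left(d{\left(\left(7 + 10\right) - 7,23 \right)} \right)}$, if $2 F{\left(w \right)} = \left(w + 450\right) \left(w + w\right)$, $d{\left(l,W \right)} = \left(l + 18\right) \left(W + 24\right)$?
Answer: $-2565361$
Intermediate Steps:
$d{\left(l,W \right)} = \left(18 + l\right) \left(24 + W\right)$
$F{\left(w \right)} = w \left(450 + w\right)$ ($F{\left(w \right)} = \frac{\left(w + 450\right) \left(w + w\right)}{2} = \frac{\left(450 + w\right) 2 w}{2} = \frac{2 w \left(450 + w\right)}{2} = w \left(450 + w\right)$)
$-241305 - F{\left(d{\left(\left(7 + 10\right) - 7,23 \right)} \right)} = -241305 - \left(432 + 18 \cdot 23 + 24 \left(\left(7 + 10\right) - 7\right) + 23 \left(\left(7 + 10\right) - 7\right)\right) \left(450 + \left(432 + 18 \cdot 23 + 24 \left(\left(7 + 10\right) - 7\right) + 23 \left(\left(7 + 10\right) - 7\right)\right)\right) = -241305 - \left(432 + 414 + 24 \left(17 - 7\right) + 23 \left(17 - 7\right)\right) \left(450 + \left(432 + 414 + 24 \left(17 - 7\right) + 23 \left(17 - 7\right)\right)\right) = -241305 - \left(432 + 414 + 24 \cdot 10 + 23 \cdot 10\right) \left(450 + \left(432 + 414 + 24 \cdot 10 + 23 \cdot 10\right)\right) = -241305 - \left(432 + 414 + 240 + 230\right) \left(450 + \left(432 + 414 + 240 + 230\right)\right) = -241305 - 1316 \left(450 + 1316\right) = -241305 - 1316 \cdot 1766 = -241305 - 2324056 = -2565361$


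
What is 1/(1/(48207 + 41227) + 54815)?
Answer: 89434/4902324711 ≈ 1.8243e-5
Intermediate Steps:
1/(1/(48207 + 41227) + 54815) = 1/(1/89434 + 54815) = 1/(4902324711/89434) = 89434/4902324711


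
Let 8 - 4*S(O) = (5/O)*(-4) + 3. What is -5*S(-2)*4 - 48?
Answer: -23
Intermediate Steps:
S(O) = 5/4 + 5/O (S(O) = 2 - ((5/O)*(-4) + 3)/4 = 2 - (-20/O + 3)/4 = 2 - (3 - 20/O)/4 = 2 + (-¾ + 5/O) = 5/4 + 5/O)
-5*S(-2)*4 - 48 = -5*(5/4 + 5/(-2))*4 - 48 = -5*(5/4 + 5*(-½))*4 - 48 = -5*(5/4 - 5/2)*4 - 48 = -5*(-5/4)*4 - 48 = (25/4)*4 - 48 = 25 - 48 = -23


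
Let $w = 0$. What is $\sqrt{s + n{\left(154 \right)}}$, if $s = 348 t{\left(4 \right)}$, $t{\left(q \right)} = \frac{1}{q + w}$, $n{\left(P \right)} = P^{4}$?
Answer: $\sqrt{562448743} \approx 23716.0$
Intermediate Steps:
$t{\left(q \right)} = \frac{1}{q}$ ($t{\left(q \right)} = \frac{1}{q + 0} = \frac{1}{q}$)
$s = 87$ ($s = \frac{348}{4} = 348 \cdot \frac{1}{4} = 87$)
$\sqrt{s + n{\left(154 \right)}} = \sqrt{87 + 154^{4}} = \sqrt{87 + 562448656} = \sqrt{562448743}$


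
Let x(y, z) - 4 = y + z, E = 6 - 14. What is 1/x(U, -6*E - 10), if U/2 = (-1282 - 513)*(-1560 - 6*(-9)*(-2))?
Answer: 1/5988162 ≈ 1.6700e-7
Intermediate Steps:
E = -8
U = 5988120 (U = 2*((-1282 - 513)*(-1560 - 6*(-9)*(-2))) = 2*(-1795*(-1560 + 54*(-2))) = 2*(-1795*(-1560 - 108)) = 2*(-1795*(-1668)) = 2*2994060 = 5988120)
x(y, z) = 4 + y + z (x(y, z) = 4 + (y + z) = 4 + y + z)
1/x(U, -6*E - 10) = 1/(4 + 5988120 + (-6*(-8) - 10)) = 1/(4 + 5988120 + (48 - 10)) = 1/(4 + 5988120 + 38) = 1/5988162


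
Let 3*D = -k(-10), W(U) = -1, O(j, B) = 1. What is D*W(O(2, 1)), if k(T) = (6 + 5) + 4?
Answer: 5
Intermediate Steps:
k(T) = 15 (k(T) = 11 + 4 = 15)
D = -5 (D = (-1*15)/3 = (⅓)*(-15) = -5)
D*W(O(2, 1)) = -5*(-1) = 5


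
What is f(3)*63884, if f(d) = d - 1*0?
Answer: 191652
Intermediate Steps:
f(d) = d (f(d) = d + 0 = d)
f(3)*63884 = 3*63884 = 191652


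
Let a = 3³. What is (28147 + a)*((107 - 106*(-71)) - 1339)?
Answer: 177327156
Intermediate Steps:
a = 27
(28147 + a)*((107 - 106*(-71)) - 1339) = (28147 + 27)*((107 - 106*(-71)) - 1339) = 28174*((107 + 7526) - 1339) = 28174*(7633 - 1339) = 28174*6294 = 177327156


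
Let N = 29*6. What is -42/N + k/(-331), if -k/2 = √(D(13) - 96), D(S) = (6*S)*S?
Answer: -7/29 + 6*√102/331 ≈ -0.058307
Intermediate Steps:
N = 174
D(S) = 6*S²
k = -6*√102 (k = -2*√(6*13² - 96) = -2*√(6*169 - 96) = -2*√(1014 - 96) = -6*√102 ≈ -60.597)
-42/N + k/(-331) = -42/174 - 6*√102/(-331) = -42*1/174 - 6*√102*(-1/331) = -7/29 + 6*√102/331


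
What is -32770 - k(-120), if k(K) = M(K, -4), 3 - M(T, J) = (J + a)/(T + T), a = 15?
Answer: -7865531/240 ≈ -32773.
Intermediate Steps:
M(T, J) = 3 - (15 + J)/(2*T) (M(T, J) = 3 - (J + 15)/(T + T) = 3 - (15 + J)/(2*T))
k(K) = (-11 + 6*K)/(2*K) (k(K) = (-15 - 1*(-4) + 6*K)/(2*K) = (-15 + 4 + 6*K)/(2*K) = (-11 + 6*K)/(2*K))
-32770 - k(-120) = -32770 - (3 - 11/2/(-120)) = -32770 - (3 - 11/2*(-1/120)) = -32770 - (3 + 11/240) = -32770 - 1*731/240 = -32770 - 731/240 = -7865531/240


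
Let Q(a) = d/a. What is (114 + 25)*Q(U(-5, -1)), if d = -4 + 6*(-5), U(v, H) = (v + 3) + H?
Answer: 4726/3 ≈ 1575.3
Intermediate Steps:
U(v, H) = 3 + H + v (U(v, H) = (3 + v) + H = 3 + H + v)
d = -34 (d = -4 - 30 = -34)
Q(a) = -34/a
(114 + 25)*Q(U(-5, -1)) = (114 + 25)*(-34/(3 - 1 - 5)) = 139*(-34/(-3)) = 139*(-34*(-1/3)) = 139*(34/3) = 4726/3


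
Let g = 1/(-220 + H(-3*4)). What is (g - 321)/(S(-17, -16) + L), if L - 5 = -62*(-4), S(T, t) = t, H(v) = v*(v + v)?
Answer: -21827/16116 ≈ -1.3544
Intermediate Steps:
H(v) = 2*v² (H(v) = v*(2*v) = 2*v²)
g = 1/68 (g = 1/(-220 + 2*(-3*4)²) = 1/(-220 + 2*(-12)²) = 1/(-220 + 2*144) = 1/(-220 + 288) = 1/68 ≈ 0.014706)
L = 253 (L = 5 - 62*(-4) = 5 + 248 = 253)
(g - 321)/(S(-17, -16) + L) = (1/68 - 321)/(-16 + 253) = -21827/68/237 = -21827/68*1/237 = -21827/16116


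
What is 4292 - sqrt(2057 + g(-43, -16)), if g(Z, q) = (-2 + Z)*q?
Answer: 4292 - sqrt(2777) ≈ 4239.3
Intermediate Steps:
g(Z, q) = q*(-2 + Z)
4292 - sqrt(2057 + g(-43, -16)) = 4292 - sqrt(2057 - 16*(-2 - 43)) = 4292 - sqrt(2057 - 16*(-45)) = 4292 - sqrt(2057 + 720) = 4292 - sqrt(2777)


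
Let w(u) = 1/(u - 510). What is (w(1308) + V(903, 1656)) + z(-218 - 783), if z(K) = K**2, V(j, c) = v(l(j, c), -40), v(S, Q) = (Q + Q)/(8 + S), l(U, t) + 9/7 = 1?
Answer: 7196296711/7182 ≈ 1.0020e+6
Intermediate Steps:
l(U, t) = -2/7 (l(U, t) = -9/7 + 1 = -2/7)
v(S, Q) = 2*Q/(8 + S) (v(S, Q) = (2*Q)/(8 + S) = 2*Q/(8 + S))
V(j, c) = -280/27 (V(j, c) = 2*(-40)/(8 - 2/7) = 2*(-40)/(54/7) = 2*(-40)*(7/54) = -280/27)
w(u) = 1/(-510 + u)
(w(1308) + V(903, 1656)) + z(-218 - 783) = (1/(-510 + 1308) - 280/27) + (-218 - 783)**2 = (1/798 - 280/27) + (-1001)**2 = (1/798 - 280/27) + 1002001 = -74471/7182 + 1002001 = 7196296711/7182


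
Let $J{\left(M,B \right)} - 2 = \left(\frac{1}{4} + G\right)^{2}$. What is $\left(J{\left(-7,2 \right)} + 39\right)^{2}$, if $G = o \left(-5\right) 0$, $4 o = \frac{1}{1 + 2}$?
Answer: $\frac{431649}{256} \approx 1686.1$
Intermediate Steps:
$o = \frac{1}{12}$ ($o = \frac{1}{4 \left(1 + 2\right)} = \frac{1}{4 \cdot 3} = \frac{1}{4} \cdot \frac{1}{3} = \frac{1}{12} \approx 0.083333$)
$G = 0$ ($G = \frac{1}{12} \left(-5\right) 0 = \left(- \frac{5}{12}\right) 0 = 0$)
$J{\left(M,B \right)} = \frac{33}{16}$ ($J{\left(M,B \right)} = 2 + \left(\frac{1}{4} + 0\right)^{2} = 2 + \left(\frac{1}{4}\right)^{2} = 2 + \frac{1}{16} = \frac{33}{16}$)
$\left(J{\left(-7,2 \right)} + 39\right)^{2} = \left(\frac{33}{16} + 39\right)^{2} = \left(\frac{657}{16}\right)^{2} = \frac{431649}{256}$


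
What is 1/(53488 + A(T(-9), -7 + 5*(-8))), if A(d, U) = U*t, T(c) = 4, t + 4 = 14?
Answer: 1/53018 ≈ 1.8862e-5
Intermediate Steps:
t = 10 (t = -4 + 14 = 10)
A(d, U) = 10*U (A(d, U) = U*10 = 10*U)
1/(53488 + A(T(-9), -7 + 5*(-8))) = 1/(53488 + 10*(-7 + 5*(-8))) = 1/(53488 + 10*(-7 - 40)) = 1/(53488 + 10*(-47)) = 1/(53488 - 470) = 1/53018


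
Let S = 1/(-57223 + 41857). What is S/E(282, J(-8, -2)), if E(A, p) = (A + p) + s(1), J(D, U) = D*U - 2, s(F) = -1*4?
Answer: -1/4486872 ≈ -2.2287e-7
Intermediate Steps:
S = -1/15366 (S = 1/(-15366) = -1/15366 ≈ -6.5079e-5)
s(F) = -4
J(D, U) = -2 + D*U
E(A, p) = -4 + A + p (E(A, p) = (A + p) - 4 = -4 + A + p)
S/E(282, J(-8, -2)) = -1/(15366*(-4 + 282 + (-2 - 8*(-2)))) = -1/(15366*(-4 + 282 + (-2 + 16))) = -1/(15366*(-4 + 282 + 14)) = -1/15366/292 = -1/15366*1/292 = -1/4486872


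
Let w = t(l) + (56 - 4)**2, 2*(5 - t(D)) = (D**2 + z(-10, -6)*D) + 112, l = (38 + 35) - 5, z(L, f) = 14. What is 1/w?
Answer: -1/135 ≈ -0.0074074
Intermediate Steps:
l = 68 (l = 73 - 5 = 68)
t(D) = -51 - 7*D - D**2/2 (t(D) = 5 - ((D**2 + 14*D) + 112)/2 = 5 - (112 + D**2 + 14*D)/2 = 5 + (-56 - 7*D - D**2/2) = -51 - 7*D - D**2/2)
w = -135 (w = (-51 - 7*68 - 1/2*68**2) + (56 - 4)**2 = (-51 - 476 - 1/2*4624) + 52**2 = (-51 - 476 - 2312) + 2704 = -2839 + 2704 = -135)
1/w = 1/(-135) = -1/135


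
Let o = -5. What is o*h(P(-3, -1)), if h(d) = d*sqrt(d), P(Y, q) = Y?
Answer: 15*I*sqrt(3) ≈ 25.981*I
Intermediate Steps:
h(d) = d**(3/2)
o*h(P(-3, -1)) = -(-15)*I*sqrt(3) = 15*I*sqrt(3)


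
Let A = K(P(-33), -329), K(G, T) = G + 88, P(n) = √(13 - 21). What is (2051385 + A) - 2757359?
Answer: -705886 + 2*I*√2 ≈ -7.0589e+5 + 2.8284*I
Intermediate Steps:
P(n) = 2*I*√2 (P(n) = √(-8) = 2*I*√2)
K(G, T) = 88 + G
A = 88 + 2*I*√2 ≈ 88.0 + 2.8284*I
(2051385 + A) - 2757359 = (2051385 + (88 + 2*I*√2)) - 2757359 = (2051473 + 2*I*√2) - 2757359 = -705886 + 2*I*√2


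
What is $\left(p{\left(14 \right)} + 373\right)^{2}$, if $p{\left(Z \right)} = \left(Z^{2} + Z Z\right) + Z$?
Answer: $606841$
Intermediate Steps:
$p{\left(Z \right)} = Z + 2 Z^{2}$ ($p{\left(Z \right)} = \left(Z^{2} + Z^{2}\right) + Z = 2 Z^{2} + Z = Z + 2 Z^{2}$)
$\left(p{\left(14 \right)} + 373\right)^{2} = \left(14 \left(1 + 2 \cdot 14\right) + 373\right)^{2} = \left(14 \left(1 + 28\right) + 373\right)^{2} = \left(14 \cdot 29 + 373\right)^{2} = \left(406 + 373\right)^{2} = 779^{2} = 606841$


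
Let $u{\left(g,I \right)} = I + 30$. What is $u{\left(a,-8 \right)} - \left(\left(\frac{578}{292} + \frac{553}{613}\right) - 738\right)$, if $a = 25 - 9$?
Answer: $\frac{67760585}{89498} \approx 757.12$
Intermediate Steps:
$a = 16$ ($a = 25 - 9 = 16$)
$u{\left(g,I \right)} = 30 + I$
$u{\left(a,-8 \right)} - \left(\left(\frac{578}{292} + \frac{553}{613}\right) - 738\right) = \left(30 - 8\right) - \left(\left(\frac{578}{292} + \frac{553}{613}\right) - 738\right) = 22 - \left(\left(578 \cdot \frac{1}{292} + 553 \cdot \frac{1}{613}\right) - 738\right) = 22 - \left(\left(\frac{289}{146} + \frac{553}{613}\right) - 738\right) = 22 - \left(\frac{257895}{89498} - 738\right) = 22 - - \frac{65791629}{89498} = 22 + \frac{65791629}{89498} = \frac{67760585}{89498}$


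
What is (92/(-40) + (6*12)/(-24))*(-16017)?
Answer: 848901/10 ≈ 84890.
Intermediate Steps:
(92/(-40) + (6*12)/(-24))*(-16017) = (92*(-1/40) + 72*(-1/24))*(-16017) = (-23/10 - 3)*(-16017) = -53/10*(-16017) = 848901/10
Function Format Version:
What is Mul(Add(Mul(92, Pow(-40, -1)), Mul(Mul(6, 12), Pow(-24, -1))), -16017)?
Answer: Rational(848901, 10) ≈ 84890.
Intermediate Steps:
Mul(Add(Mul(92, Pow(-40, -1)), Mul(Mul(6, 12), Pow(-24, -1))), -16017) = Mul(Add(Mul(92, Rational(-1, 40)), Mul(72, Rational(-1, 24))), -16017) = Mul(Add(Rational(-23, 10), -3), -16017) = Mul(Rational(-53, 10), -16017) = Rational(848901, 10)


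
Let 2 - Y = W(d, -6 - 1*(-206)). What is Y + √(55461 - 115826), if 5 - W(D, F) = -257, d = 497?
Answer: -260 + I*√60365 ≈ -260.0 + 245.69*I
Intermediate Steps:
W(D, F) = 262 (W(D, F) = 5 - 1*(-257) = 5 + 257 = 262)
Y = -260 (Y = 2 - 1*262 = 2 - 262 = -260)
Y + √(55461 - 115826) = -260 + √(55461 - 115826) = -260 + √(-60365) = -260 + I*√60365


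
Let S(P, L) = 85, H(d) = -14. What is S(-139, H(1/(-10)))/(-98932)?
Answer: -85/98932 ≈ -0.00085918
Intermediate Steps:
S(-139, H(1/(-10)))/(-98932) = 85/(-98932) = 85*(-1/98932) = -85/98932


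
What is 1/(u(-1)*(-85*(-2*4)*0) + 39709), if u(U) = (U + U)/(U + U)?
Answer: 1/39709 ≈ 2.5183e-5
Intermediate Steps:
u(U) = 1 (u(U) = (2*U)/((2*U)) = (2*U)*(1/(2*U)) = 1)
1/(u(-1)*(-85*(-2*4)*0) + 39709) = 1/(1*(-85*(-2*4)*0) + 39709) = 1/(1*(-(-680)*0) + 39709) = 1/(1*(-85*0) + 39709) = 1/(1*0 + 39709) = 1/(0 + 39709) = 1/39709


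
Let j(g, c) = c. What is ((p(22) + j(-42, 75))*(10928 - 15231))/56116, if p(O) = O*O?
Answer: -2405377/56116 ≈ -42.864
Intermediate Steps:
p(O) = O**2
((p(22) + j(-42, 75))*(10928 - 15231))/56116 = ((22**2 + 75)*(10928 - 15231))/56116 = ((484 + 75)*(-4303))*(1/56116) = (559*(-4303))*(1/56116) = -2405377*1/56116 = -2405377/56116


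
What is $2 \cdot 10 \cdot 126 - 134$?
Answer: $2386$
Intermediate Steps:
$2 \cdot 10 \cdot 126 - 134 = 20 \cdot 126 - 134 = 2520 - 134 = 2386$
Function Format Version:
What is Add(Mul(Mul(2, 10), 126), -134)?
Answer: 2386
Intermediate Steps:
Add(Mul(Mul(2, 10), 126), -134) = Add(Mul(20, 126), -134) = Add(2520, -134) = 2386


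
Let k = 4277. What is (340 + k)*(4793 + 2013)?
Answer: 31423302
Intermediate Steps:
(340 + k)*(4793 + 2013) = (340 + 4277)*(4793 + 2013) = 4617*6806 = 31423302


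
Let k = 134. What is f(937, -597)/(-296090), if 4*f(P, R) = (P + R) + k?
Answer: -237/592180 ≈ -0.00040022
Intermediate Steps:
f(P, R) = 67/2 + P/4 + R/4 (f(P, R) = ((P + R) + 134)/4 = (134 + P + R)/4 = 67/2 + P/4 + R/4)
f(937, -597)/(-296090) = (67/2 + (¼)*937 + (¼)*(-597))/(-296090) = (67/2 + 937/4 - 597/4)*(-1/296090) = (237/2)*(-1/296090) = -237/592180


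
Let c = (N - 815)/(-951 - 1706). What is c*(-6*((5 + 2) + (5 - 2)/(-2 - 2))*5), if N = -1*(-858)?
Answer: 16125/5314 ≈ 3.0344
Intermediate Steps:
N = 858
c = -43/2657 (c = (858 - 815)/(-951 - 1706) = 43/(-2657) = 43*(-1/2657) = -43/2657 ≈ -0.016184)
c*(-6*((5 + 2) + (5 - 2)/(-2 - 2))*5) = -43*(-6*((5 + 2) + (5 - 2)/(-2 - 2)))*5/2657 = -43*(-6*(7 + 3/(-4)))*5/2657 = -43*(-6*(7 + 3*(-¼)))*5/2657 = -43*(-6*(7 - ¾))*5/2657 = -43*(-6*25/4)*5/2657 = -(-3225)*5/5314 = -43/2657*(-375/2) = 16125/5314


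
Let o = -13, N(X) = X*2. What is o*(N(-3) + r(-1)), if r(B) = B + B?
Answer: 104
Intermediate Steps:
r(B) = 2*B
N(X) = 2*X
o*(N(-3) + r(-1)) = -13*(2*(-3) + 2*(-1)) = -13*(-6 - 2) = -13*(-8) = 104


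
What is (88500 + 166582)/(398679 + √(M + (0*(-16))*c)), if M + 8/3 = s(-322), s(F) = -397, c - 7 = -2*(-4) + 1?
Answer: 152543755017/238417418161 - 127541*I*√3597/238417418161 ≈ 0.63982 - 3.2084e-5*I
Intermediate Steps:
c = 16 (c = 7 + (-2*(-4) + 1) = 7 + (8 + 1) = 7 + 9 = 16)
M = -1199/3 (M = -8/3 - 397 = -1199/3 ≈ -399.67)
(88500 + 166582)/(398679 + √(M + (0*(-16))*c)) = (88500 + 166582)/(398679 + √(-1199/3 + (0*(-16))*16)) = 255082/(398679 + √(-1199/3 + 0*16)) = 255082/(398679 + √(-1199/3 + 0)) = 255082/(398679 + √(-1199/3)) = 255082/(398679 + I*√3597/3)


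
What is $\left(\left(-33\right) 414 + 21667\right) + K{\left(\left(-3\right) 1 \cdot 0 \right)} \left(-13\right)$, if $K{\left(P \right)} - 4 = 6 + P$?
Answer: $7875$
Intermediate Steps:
$K{\left(P \right)} = 10 + P$ ($K{\left(P \right)} = 4 + \left(6 + P\right) = 10 + P$)
$\left(\left(-33\right) 414 + 21667\right) + K{\left(\left(-3\right) 1 \cdot 0 \right)} \left(-13\right) = \left(\left(-33\right) 414 + 21667\right) + \left(10 + \left(-3\right) 1 \cdot 0\right) \left(-13\right) = \left(-13662 + 21667\right) + \left(10 - 0\right) \left(-13\right) = 8005 + \left(10 + 0\right) \left(-13\right) = 8005 + 10 \left(-13\right) = 8005 - 130 = 7875$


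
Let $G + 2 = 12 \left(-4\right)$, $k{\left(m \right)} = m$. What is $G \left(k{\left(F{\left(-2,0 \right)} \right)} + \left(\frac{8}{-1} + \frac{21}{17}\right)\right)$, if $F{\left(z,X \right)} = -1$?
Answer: $\frac{6600}{17} \approx 388.24$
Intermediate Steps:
$G = -50$ ($G = -2 + 12 \left(-4\right) = -2 - 48 = -50$)
$G \left(k{\left(F{\left(-2,0 \right)} \right)} + \left(\frac{8}{-1} + \frac{21}{17}\right)\right) = - 50 \left(-1 + \left(\frac{8}{-1} + \frac{21}{17}\right)\right) = - 50 \left(-1 + \left(8 \left(-1\right) + 21 \cdot \frac{1}{17}\right)\right) = - 50 \left(-1 + \left(-8 + \frac{21}{17}\right)\right) = - 50 \left(-1 - \frac{115}{17}\right) = \left(-50\right) \left(- \frac{132}{17}\right) = \frac{6600}{17}$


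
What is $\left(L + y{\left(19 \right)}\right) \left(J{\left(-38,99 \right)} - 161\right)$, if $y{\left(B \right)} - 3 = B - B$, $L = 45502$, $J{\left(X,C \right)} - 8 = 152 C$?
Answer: $677796975$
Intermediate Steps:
$J{\left(X,C \right)} = 8 + 152 C$
$y{\left(B \right)} = 3$ ($y{\left(B \right)} = 3 + \left(B - B\right) = 3 + 0 = 3$)
$\left(L + y{\left(19 \right)}\right) \left(J{\left(-38,99 \right)} - 161\right) = \left(45502 + 3\right) \left(\left(8 + 152 \cdot 99\right) - 161\right) = 45505 \left(\left(8 + 15048\right) - 161\right) = 45505 \left(15056 - 161\right) = 45505 \cdot 14895 = 677796975$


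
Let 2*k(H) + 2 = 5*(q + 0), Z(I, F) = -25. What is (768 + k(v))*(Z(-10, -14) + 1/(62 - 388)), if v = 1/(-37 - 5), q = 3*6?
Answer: -3309306/163 ≈ -20303.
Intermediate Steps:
q = 18
v = -1/42 (v = 1/(-42) = -1/42 ≈ -0.023810)
k(H) = 44 (k(H) = -1 + (5*(18 + 0))/2 = -1 + (5*18)/2 = -1 + (1/2)*90 = -1 + 45 = 44)
(768 + k(v))*(Z(-10, -14) + 1/(62 - 388)) = (768 + 44)*(-25 + 1/(62 - 388)) = 812*(-25 + 1/(-326)) = 812*(-25 - 1/326) = 812*(-8151/326) = -3309306/163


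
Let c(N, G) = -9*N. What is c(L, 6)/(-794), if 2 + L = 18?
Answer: 72/397 ≈ 0.18136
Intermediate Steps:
L = 16 (L = -2 + 18 = 16)
c(L, 6)/(-794) = -9*16/(-794) = -144*(-1/794) = 72/397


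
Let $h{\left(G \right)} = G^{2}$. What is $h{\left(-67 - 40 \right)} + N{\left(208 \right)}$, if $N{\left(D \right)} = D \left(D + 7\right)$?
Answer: $56169$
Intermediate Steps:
$N{\left(D \right)} = D \left(7 + D\right)$
$h{\left(-67 - 40 \right)} + N{\left(208 \right)} = \left(-67 - 40\right)^{2} + 208 \left(7 + 208\right) = \left(-67 - 40\right)^{2} + 208 \cdot 215 = \left(-107\right)^{2} + 44720 = 11449 + 44720 = 56169$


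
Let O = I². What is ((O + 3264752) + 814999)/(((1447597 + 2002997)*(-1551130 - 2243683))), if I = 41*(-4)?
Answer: -4106647/13094358968922 ≈ -3.1362e-7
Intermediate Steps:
I = -164
O = 26896 (O = (-164)² = 26896)
((O + 3264752) + 814999)/(((1447597 + 2002997)*(-1551130 - 2243683))) = ((26896 + 3264752) + 814999)/(((1447597 + 2002997)*(-1551130 - 2243683))) = (3291648 + 814999)/((3450594*(-3794813))) = 4106647/(-13094358968922) = 4106647*(-1/13094358968922) = -4106647/13094358968922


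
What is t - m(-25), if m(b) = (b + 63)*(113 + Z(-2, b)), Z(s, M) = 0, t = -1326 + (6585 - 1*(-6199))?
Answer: 7164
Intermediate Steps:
t = 11458 (t = -1326 + (6585 + 6199) = -1326 + 12784 = 11458)
m(b) = 7119 + 113*b (m(b) = (b + 63)*(113 + 0) = (63 + b)*113 = 7119 + 113*b)
t - m(-25) = 11458 - (7119 + 113*(-25)) = 11458 - (7119 - 2825) = 11458 - 1*4294 = 11458 - 4294 = 7164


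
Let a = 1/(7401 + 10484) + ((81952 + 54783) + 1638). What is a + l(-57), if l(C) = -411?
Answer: 2467450371/17885 ≈ 1.3796e+5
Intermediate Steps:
a = 2474801106/17885 (a = 1/17885 + (136735 + 1638) = 1/17885 + 138373 = 2474801106/17885 ≈ 1.3837e+5)
a + l(-57) = 2474801106/17885 - 411 = 2467450371/17885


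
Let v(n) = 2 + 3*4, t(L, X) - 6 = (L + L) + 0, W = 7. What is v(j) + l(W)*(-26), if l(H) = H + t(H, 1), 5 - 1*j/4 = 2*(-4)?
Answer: -688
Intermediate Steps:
j = 52 (j = 20 - 8*(-4) = 20 - 4*(-8) = 20 + 32 = 52)
t(L, X) = 6 + 2*L (t(L, X) = 6 + ((L + L) + 0) = 6 + (2*L + 0) = 6 + 2*L)
v(n) = 14 (v(n) = 2 + 12 = 14)
l(H) = 6 + 3*H (l(H) = H + (6 + 2*H) = 6 + 3*H)
v(j) + l(W)*(-26) = 14 + (6 + 3*7)*(-26) = 14 + (6 + 21)*(-26) = 14 + 27*(-26) = 14 - 702 = -688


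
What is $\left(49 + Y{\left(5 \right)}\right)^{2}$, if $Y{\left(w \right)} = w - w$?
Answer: $2401$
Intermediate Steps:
$Y{\left(w \right)} = 0$
$\left(49 + Y{\left(5 \right)}\right)^{2} = \left(49 + 0\right)^{2} = 49^{2} = 2401$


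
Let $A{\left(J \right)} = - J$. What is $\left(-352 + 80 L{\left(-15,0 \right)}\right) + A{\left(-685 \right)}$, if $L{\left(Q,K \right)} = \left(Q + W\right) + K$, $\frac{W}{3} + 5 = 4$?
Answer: $-1107$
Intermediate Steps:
$W = -3$ ($W = -15 + 3 \cdot 4 = -15 + 12 = -3$)
$L{\left(Q,K \right)} = -3 + K + Q$ ($L{\left(Q,K \right)} = \left(Q - 3\right) + K = \left(-3 + Q\right) + K = -3 + K + Q$)
$\left(-352 + 80 L{\left(-15,0 \right)}\right) + A{\left(-685 \right)} = \left(-352 + 80 \left(-3 + 0 - 15\right)\right) - -685 = \left(-352 + 80 \left(-18\right)\right) + 685 = \left(-352 - 1440\right) + 685 = -1792 + 685 = -1107$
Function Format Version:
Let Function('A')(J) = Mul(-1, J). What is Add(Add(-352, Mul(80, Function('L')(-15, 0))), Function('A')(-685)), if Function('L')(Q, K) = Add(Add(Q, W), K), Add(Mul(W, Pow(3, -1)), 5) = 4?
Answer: -1107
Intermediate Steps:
W = -3 (W = Add(-15, Mul(3, 4)) = Add(-15, 12) = -3)
Function('L')(Q, K) = Add(-3, K, Q) (Function('L')(Q, K) = Add(Add(Q, -3), K) = Add(Add(-3, Q), K) = Add(-3, K, Q))
Add(Add(-352, Mul(80, Function('L')(-15, 0))), Function('A')(-685)) = Add(Add(-352, Mul(80, Add(-3, 0, -15))), Mul(-1, -685)) = Add(Add(-352, Mul(80, -18)), 685) = Add(Add(-352, -1440), 685) = Add(-1792, 685) = -1107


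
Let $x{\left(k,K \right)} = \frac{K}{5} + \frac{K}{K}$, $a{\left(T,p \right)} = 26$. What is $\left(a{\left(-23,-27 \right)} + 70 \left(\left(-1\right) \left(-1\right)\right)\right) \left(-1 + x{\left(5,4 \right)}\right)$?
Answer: $\frac{384}{5} \approx 76.8$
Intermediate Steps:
$x{\left(k,K \right)} = 1 + \frac{K}{5}$ ($x{\left(k,K \right)} = K \frac{1}{5} + 1 = \frac{K}{5} + 1 = 1 + \frac{K}{5}$)
$\left(a{\left(-23,-27 \right)} + 70 \left(\left(-1\right) \left(-1\right)\right)\right) \left(-1 + x{\left(5,4 \right)}\right) = \left(26 + 70 \left(\left(-1\right) \left(-1\right)\right)\right) \left(-1 + \left(1 + \frac{1}{5} \cdot 4\right)\right) = \left(26 + 70 \cdot 1\right) \left(-1 + \left(1 + \frac{4}{5}\right)\right) = \left(26 + 70\right) \left(-1 + \frac{9}{5}\right) = 96 \cdot \frac{4}{5} = \frac{384}{5}$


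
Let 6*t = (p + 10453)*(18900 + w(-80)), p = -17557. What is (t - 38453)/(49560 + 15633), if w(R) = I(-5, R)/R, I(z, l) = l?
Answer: -22417237/65193 ≈ -343.86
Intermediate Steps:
w(R) = 1 (w(R) = R/R = 1)
t = -22378784 (t = ((-17557 + 10453)*(18900 + 1))/6 = (-7104*18901)/6 = (1/6)*(-134272704) = -22378784)
(t - 38453)/(49560 + 15633) = (-22378784 - 38453)/(49560 + 15633) = -22417237/65193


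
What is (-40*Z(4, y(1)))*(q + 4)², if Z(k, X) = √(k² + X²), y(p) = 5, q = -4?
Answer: 0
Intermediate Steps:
Z(k, X) = √(X² + k²)
(-40*Z(4, y(1)))*(q + 4)² = (-40*√(5² + 4²))*(-4 + 4)² = -40*√(25 + 16)*0² = -40*√41*0 = 0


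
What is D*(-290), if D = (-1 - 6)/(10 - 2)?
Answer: 1015/4 ≈ 253.75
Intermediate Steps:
D = -7/8 ≈ -0.87500
D*(-290) = -7/8*(-290) = 1015/4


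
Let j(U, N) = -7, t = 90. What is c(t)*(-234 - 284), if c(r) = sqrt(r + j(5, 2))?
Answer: -518*sqrt(83) ≈ -4719.2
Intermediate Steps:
c(r) = sqrt(-7 + r) (c(r) = sqrt(r - 7) = sqrt(-7 + r))
c(t)*(-234 - 284) = sqrt(-7 + 90)*(-234 - 284) = sqrt(83)*(-518) = -518*sqrt(83)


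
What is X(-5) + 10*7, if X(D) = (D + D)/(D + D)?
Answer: 71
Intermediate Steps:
X(D) = 1 (X(D) = (2*D)/((2*D)) = (2*D)*(1/(2*D)) = 1)
X(-5) + 10*7 = 1 + 10*7 = 1 + 70 = 71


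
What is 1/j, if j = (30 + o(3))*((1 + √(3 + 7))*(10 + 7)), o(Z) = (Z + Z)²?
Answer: -1/10098 + √10/10098 ≈ 0.00021413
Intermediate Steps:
o(Z) = 4*Z² (o(Z) = (2*Z)² = 4*Z²)
j = 1122 + 1122*√10 (j = (30 + 4*3²)*((1 + √(3 + 7))*(10 + 7)) = (30 + 4*9)*((1 + √10)*17) = (30 + 36)*(17 + 17*√10) = 66*(17 + 17*√10) = 1122 + 1122*√10 ≈ 4670.1)
1/j = 1/(1122 + 1122*√10)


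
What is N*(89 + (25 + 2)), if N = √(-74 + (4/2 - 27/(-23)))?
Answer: 348*I*√4163/23 ≈ 976.24*I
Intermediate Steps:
N = 3*I*√4163/23 (N = √(-74 + (4*(½) - 27*(-1/23))) = √(-74 + (2 + 27/23)) = √(-74 + 73/23) = √(-1629/23) = 3*I*√4163/23 ≈ 8.4158*I)
N*(89 + (25 + 2)) = (3*I*√4163/23)*(89 + (25 + 2)) = (3*I*√4163/23)*(89 + 27) = (3*I*√4163/23)*116 = 348*I*√4163/23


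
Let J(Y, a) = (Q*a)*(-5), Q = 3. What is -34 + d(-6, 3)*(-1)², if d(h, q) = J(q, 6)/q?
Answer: -64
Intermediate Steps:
J(Y, a) = -15*a (J(Y, a) = (3*a)*(-5) = -15*a)
d(h, q) = -90/q (d(h, q) = (-15*6)/q = -90/q)
-34 + d(-6, 3)*(-1)² = -34 - 90/3*(-1)² = -34 - 90*⅓*1 = -34 - 30*1 = -34 - 30 = -64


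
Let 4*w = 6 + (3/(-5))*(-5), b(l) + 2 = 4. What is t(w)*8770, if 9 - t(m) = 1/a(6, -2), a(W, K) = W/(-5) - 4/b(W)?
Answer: 653365/8 ≈ 81671.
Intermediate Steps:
b(l) = 2 (b(l) = -2 + 4 = 2)
a(W, K) = -2 - W/5 (a(W, K) = W/(-5) - 4/2 = W*(-1/5) - 4*1/2 = -W/5 - 2 = -2 - W/5)
w = 9/4 (w = (6 + (3/(-5))*(-5))/4 = (6 + (3*(-1/5))*(-5))/4 = (6 - 3/5*(-5))/4 = (6 + 3)/4 = (1/4)*9 = 9/4 ≈ 2.2500)
t(m) = 149/16 (t(m) = 9 - 1/(-2 - 1/5*6) = 9 - 1/(-2 - 6/5) = 9 - 1/(-16/5) = 9 - 1*(-5/16) = 9 + 5/16 = 149/16)
t(w)*8770 = (149/16)*8770 = 653365/8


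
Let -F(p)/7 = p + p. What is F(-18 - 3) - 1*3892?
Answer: -3598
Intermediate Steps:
F(p) = -14*p (F(p) = -7*(p + p) = -14*p)
F(-18 - 3) - 1*3892 = -14*(-18 - 3) - 1*3892 = -14*(-21) - 3892 = 294 - 3892 = -3598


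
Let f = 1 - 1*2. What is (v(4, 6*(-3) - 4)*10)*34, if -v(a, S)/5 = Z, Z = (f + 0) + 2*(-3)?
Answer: 11900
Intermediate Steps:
f = -1 (f = 1 - 2 = -1)
Z = -7 (Z = (-1 + 0) + 2*(-3) = -1 - 6 = -7)
v(a, S) = 35 (v(a, S) = -5*(-7) = 35)
(v(4, 6*(-3) - 4)*10)*34 = (35*10)*34 = 350*34 = 11900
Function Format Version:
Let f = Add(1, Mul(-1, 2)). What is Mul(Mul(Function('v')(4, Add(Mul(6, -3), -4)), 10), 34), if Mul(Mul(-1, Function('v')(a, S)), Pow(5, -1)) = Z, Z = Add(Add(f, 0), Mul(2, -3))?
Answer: 11900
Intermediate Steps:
f = -1 (f = Add(1, -2) = -1)
Z = -7 (Z = Add(Add(-1, 0), Mul(2, -3)) = Add(-1, -6) = -7)
Function('v')(a, S) = 35 (Function('v')(a, S) = Mul(-5, -7) = 35)
Mul(Mul(Function('v')(4, Add(Mul(6, -3), -4)), 10), 34) = Mul(Mul(35, 10), 34) = Mul(350, 34) = 11900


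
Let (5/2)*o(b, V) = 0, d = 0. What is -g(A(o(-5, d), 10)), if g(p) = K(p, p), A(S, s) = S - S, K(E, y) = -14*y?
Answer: 0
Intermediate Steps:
o(b, V) = 0 (o(b, V) = (2/5)*0 = 0)
A(S, s) = 0
g(p) = -14*p
-g(A(o(-5, d), 10)) = -(-14)*0 = -1*0 = 0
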